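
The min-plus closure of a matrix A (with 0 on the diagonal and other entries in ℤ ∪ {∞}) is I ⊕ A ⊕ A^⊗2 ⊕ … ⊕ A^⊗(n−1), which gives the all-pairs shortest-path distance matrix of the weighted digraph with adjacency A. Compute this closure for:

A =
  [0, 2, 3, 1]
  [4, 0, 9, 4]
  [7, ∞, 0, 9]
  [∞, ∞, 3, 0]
Closure =
  [0, 2, 3, 1]
  [4, 0, 7, 4]
  [7, 9, 0, 8]
  [10, 12, 3, 0]

This is the Floyd-Warshall all-pairs shortest-path computation. For each intermediate vertex k = 0, 1, …, 3, update dist[i][j] ← min(dist[i][j], dist[i][k] + dist[k][j]). The final matrix gives, for each (i, j), the minimum total weight of any directed path from i to j (possibly empty when i = j).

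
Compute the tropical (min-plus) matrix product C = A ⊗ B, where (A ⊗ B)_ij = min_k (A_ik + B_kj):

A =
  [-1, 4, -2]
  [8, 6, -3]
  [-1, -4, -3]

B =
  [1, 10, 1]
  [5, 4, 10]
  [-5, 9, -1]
A ⊗ B =
  [-7, 7, -3]
  [-8, 6, -4]
  [-8, 0, -4]

Apply the min-plus product entry-by-entry:
  C[0][0] = min over k of (A[0][0] + B[0][0] = -1 + 1 = 0, A[0][1] + B[1][0] = 4 + 5 = 9, A[0][2] + B[2][0] = -2 + -5 = -7) = -7 (attained at k = 2)
  C[0][1] = min over k of (A[0][0] + B[0][1] = -1 + 10 = 9, A[0][1] + B[1][1] = 4 + 4 = 8, A[0][2] + B[2][1] = -2 + 9 = 7) = 7 (attained at k = 2)
  C[0][2] = min over k of (A[0][0] + B[0][2] = -1 + 1 = 0, A[0][1] + B[1][2] = 4 + 10 = 14, A[0][2] + B[2][2] = -2 + -1 = -3) = -3 (attained at k = 2)
  C[1][0] = min over k of (A[1][0] + B[0][0] = 8 + 1 = 9, A[1][1] + B[1][0] = 6 + 5 = 11, A[1][2] + B[2][0] = -3 + -5 = -8) = -8 (attained at k = 2)
  C[1][1] = min over k of (A[1][0] + B[0][1] = 8 + 10 = 18, A[1][1] + B[1][1] = 6 + 4 = 10, A[1][2] + B[2][1] = -3 + 9 = 6) = 6 (attained at k = 2)
  C[1][2] = min over k of (A[1][0] + B[0][2] = 8 + 1 = 9, A[1][1] + B[1][2] = 6 + 10 = 16, A[1][2] + B[2][2] = -3 + -1 = -4) = -4 (attained at k = 2)
  C[2][0] = min over k of (A[2][0] + B[0][0] = -1 + 1 = 0, A[2][1] + B[1][0] = -4 + 5 = 1, A[2][2] + B[2][0] = -3 + -5 = -8) = -8 (attained at k = 2)
  C[2][1] = min over k of (A[2][0] + B[0][1] = -1 + 10 = 9, A[2][1] + B[1][1] = -4 + 4 = 0, A[2][2] + B[2][1] = -3 + 9 = 6) = 0 (attained at k = 1)
  C[2][2] = min over k of (A[2][0] + B[0][2] = -1 + 1 = 0, A[2][1] + B[1][2] = -4 + 10 = 6, A[2][2] + B[2][2] = -3 + -1 = -4) = -4 (attained at k = 2)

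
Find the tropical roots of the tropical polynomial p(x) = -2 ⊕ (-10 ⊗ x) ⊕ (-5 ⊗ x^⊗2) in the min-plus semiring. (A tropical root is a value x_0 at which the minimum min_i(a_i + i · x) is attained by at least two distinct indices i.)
Roots: {-5, 8}

Each tropical root is a break point of the lower envelope of the lines y = a_i + i · x (there are 3 lines, with slopes 0, 1, ..., 2). Only the lines that attain the minimum somewhere contribute to roots; other lines are dominated. Here the surviving (envelope) indices are i = 2, i = 1, i = 0.
Intersections between consecutive envelope lines give the roots: for adjacent envelope indices i < j the intersection is x = (a_i − a_j) / (j − i). Reading off the sorted break points: {-5, 8}.
Verification: at each break x_0, at least two indices attain the minimum of min_i(a_i + i · x_0).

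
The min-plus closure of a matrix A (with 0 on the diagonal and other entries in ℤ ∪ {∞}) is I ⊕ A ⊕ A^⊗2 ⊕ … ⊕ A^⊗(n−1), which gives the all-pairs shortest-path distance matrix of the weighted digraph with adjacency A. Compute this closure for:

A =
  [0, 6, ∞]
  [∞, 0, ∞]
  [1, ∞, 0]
Closure =
  [0, 6, ∞]
  [∞, 0, ∞]
  [1, 7, 0]

This is the Floyd-Warshall all-pairs shortest-path computation. For each intermediate vertex k = 0, 1, …, 2, update dist[i][j] ← min(dist[i][j], dist[i][k] + dist[k][j]). The final matrix gives, for each (i, j), the minimum total weight of any directed path from i to j (possibly empty when i = j).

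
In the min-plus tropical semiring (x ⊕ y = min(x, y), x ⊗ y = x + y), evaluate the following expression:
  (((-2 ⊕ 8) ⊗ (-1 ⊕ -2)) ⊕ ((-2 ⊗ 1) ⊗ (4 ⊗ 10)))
(((-2 ⊕ 8) ⊗ (-1 ⊕ -2)) ⊕ ((-2 ⊗ 1) ⊗ (4 ⊗ 10))) = -4

Expand innermost to outermost. Recall ⊕ takes the minimum of its arguments and ⊗ takes their sum. Working out the expression (((-2 ⊕ 8) ⊗ (-1 ⊕ -2)) ⊕ ((-2 ⊗ 1) ⊗ (4 ⊗ 10))) gives -4.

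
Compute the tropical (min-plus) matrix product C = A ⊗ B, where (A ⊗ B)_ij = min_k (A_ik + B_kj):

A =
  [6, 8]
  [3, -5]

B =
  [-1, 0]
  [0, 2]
A ⊗ B =
  [5, 6]
  [-5, -3]

Apply the min-plus product entry-by-entry:
  C[0][0] = min over k of (A[0][0] + B[0][0] = 6 + -1 = 5, A[0][1] + B[1][0] = 8 + 0 = 8) = 5 (attained at k = 0)
  C[0][1] = min over k of (A[0][0] + B[0][1] = 6 + 0 = 6, A[0][1] + B[1][1] = 8 + 2 = 10) = 6 (attained at k = 0)
  C[1][0] = min over k of (A[1][0] + B[0][0] = 3 + -1 = 2, A[1][1] + B[1][0] = -5 + 0 = -5) = -5 (attained at k = 1)
  C[1][1] = min over k of (A[1][0] + B[0][1] = 3 + 0 = 3, A[1][1] + B[1][1] = -5 + 2 = -3) = -3 (attained at k = 1)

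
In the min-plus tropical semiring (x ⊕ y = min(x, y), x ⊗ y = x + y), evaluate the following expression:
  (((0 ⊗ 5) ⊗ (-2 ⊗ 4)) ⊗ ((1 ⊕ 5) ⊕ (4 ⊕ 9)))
(((0 ⊗ 5) ⊗ (-2 ⊗ 4)) ⊗ ((1 ⊕ 5) ⊕ (4 ⊕ 9))) = 8

Expand innermost to outermost. Recall ⊕ takes the minimum of its arguments and ⊗ takes their sum. Working out the expression (((0 ⊗ 5) ⊗ (-2 ⊗ 4)) ⊗ ((1 ⊕ 5) ⊕ (4 ⊕ 9))) gives 8.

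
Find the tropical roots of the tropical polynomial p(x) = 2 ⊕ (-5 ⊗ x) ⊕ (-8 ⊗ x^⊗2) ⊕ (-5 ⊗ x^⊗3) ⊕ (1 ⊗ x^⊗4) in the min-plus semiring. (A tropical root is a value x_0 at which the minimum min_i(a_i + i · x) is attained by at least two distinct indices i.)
Roots: {-6, -3, 3, 7}

Each tropical root is a break point of the lower envelope of the lines y = a_i + i · x (there are 5 lines, with slopes 0, 1, ..., 4). Only the lines that attain the minimum somewhere contribute to roots; other lines are dominated. Here the surviving (envelope) indices are i = 4, i = 3, i = 2, i = 1, i = 0.
Intersections between consecutive envelope lines give the roots: for adjacent envelope indices i < j the intersection is x = (a_i − a_j) / (j − i). Reading off the sorted break points: {-6, -3, 3, 7}.
Verification: at each break x_0, at least two indices attain the minimum of min_i(a_i + i · x_0).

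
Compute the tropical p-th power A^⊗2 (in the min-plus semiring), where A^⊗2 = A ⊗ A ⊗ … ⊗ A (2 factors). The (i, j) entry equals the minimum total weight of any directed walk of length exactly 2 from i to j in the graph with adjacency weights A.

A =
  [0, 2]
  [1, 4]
A^⊗2 =
  [0, 2]
  [1, 3]

Each entry (A^⊗2)_ij equals the minimum over all length-2 walks i = v_0 → v_1 → … → v_2 = j of Σ_t A[v_t][v_{t+1}]. For example, for (i, j) = (0, 1) we minimise over 2 possible intermediate vertex sequences; the minimum is 2, attained along the walk 0 → 0 → 1.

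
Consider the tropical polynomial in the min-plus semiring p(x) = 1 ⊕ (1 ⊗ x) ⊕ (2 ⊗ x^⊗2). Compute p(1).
p(1) = 1

A tropical monomial a ⊗ x^⊗i evaluates to a + i · x. Evaluating each term at x = 1:
  Term 0 contributes 1 + 0 · 1 = 1
  Term 1 contributes 1 + 1 · 1 = 2
  Term 2 contributes 2 + 2 · 1 = 4
p(1) = ⊕ of these = min[1, 2, 4] = 1.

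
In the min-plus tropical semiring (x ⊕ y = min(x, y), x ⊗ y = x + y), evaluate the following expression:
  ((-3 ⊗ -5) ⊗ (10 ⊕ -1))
((-3 ⊗ -5) ⊗ (10 ⊕ -1)) = -9

Expand innermost to outermost. Recall ⊕ takes the minimum of its arguments and ⊗ takes their sum. Working out the expression ((-3 ⊗ -5) ⊗ (10 ⊕ -1)) gives -9.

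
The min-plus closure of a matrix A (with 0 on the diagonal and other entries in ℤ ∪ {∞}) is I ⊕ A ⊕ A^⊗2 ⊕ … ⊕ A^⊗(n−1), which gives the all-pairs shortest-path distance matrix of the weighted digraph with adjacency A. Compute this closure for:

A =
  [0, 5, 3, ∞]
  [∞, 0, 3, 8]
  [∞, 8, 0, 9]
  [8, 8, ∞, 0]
Closure =
  [0, 5, 3, 12]
  [16, 0, 3, 8]
  [17, 8, 0, 9]
  [8, 8, 11, 0]

This is the Floyd-Warshall all-pairs shortest-path computation. For each intermediate vertex k = 0, 1, …, 3, update dist[i][j] ← min(dist[i][j], dist[i][k] + dist[k][j]). The final matrix gives, for each (i, j), the minimum total weight of any directed path from i to j (possibly empty when i = j).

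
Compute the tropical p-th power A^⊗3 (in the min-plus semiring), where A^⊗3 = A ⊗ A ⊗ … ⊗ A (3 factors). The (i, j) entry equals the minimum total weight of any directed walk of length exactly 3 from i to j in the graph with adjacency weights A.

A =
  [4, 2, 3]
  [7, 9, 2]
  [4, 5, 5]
A^⊗3 =
  [8, 9, 8]
  [10, 8, 9]
  [11, 10, 8]

Each entry (A^⊗3)_ij equals the minimum over all length-3 walks i = v_0 → v_1 → … → v_3 = j of Σ_t A[v_t][v_{t+1}]. For example, for (i, j) = (0, 2) we minimise over 9 possible intermediate vertex sequences; the minimum is 8, attained along the walk 0 → 0 → 1 → 2.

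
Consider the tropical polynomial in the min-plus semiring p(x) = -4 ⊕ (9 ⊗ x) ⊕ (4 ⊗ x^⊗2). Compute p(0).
p(0) = -4

A tropical monomial a ⊗ x^⊗i evaluates to a + i · x. Evaluating each term at x = 0:
  Term 0 contributes -4 + 0 · 0 = -4
  Term 1 contributes 9 + 1 · 0 = 9
  Term 2 contributes 4 + 2 · 0 = 4
p(0) = ⊕ of these = min[-4, 9, 4] = -4.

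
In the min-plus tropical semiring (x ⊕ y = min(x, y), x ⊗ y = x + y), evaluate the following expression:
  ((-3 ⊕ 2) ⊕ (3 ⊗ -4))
((-3 ⊕ 2) ⊕ (3 ⊗ -4)) = -3

Expand innermost to outermost. Recall ⊕ takes the minimum of its arguments and ⊗ takes their sum. Working out the expression ((-3 ⊕ 2) ⊕ (3 ⊗ -4)) gives -3.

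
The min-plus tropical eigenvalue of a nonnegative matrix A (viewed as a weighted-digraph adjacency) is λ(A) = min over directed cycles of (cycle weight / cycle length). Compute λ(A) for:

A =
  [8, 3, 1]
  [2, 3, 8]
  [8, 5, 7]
λ(A) = 5/2

Enumerate directed cycles and compute their means (weight / length). Sample:
  cycle 0 → 0: weight = 8, length = 1, mean = 8/1 ≈ 8.000
  cycle 1 → 1: weight = 3, length = 1, mean = 3/1 ≈ 3.000
  cycle 2 → 2: weight = 7, length = 1, mean = 7/1 ≈ 7.000
  cycle 0 → 1 → 0: weight = 5, length = 2, mean = 5/2 ≈ 2.500
  cycle 0 → 2 → 0: weight = 9, length = 2, mean = 9/2 ≈ 4.500
  cycle 1 → 0 → 1: weight = 5, length = 2, mean = 5/2 ≈ 2.500
Minimum mean = 2.500, attained e.g. along the cycle 0 → 1 → 0 with weight 5 and length 2. So λ(A) = 5/2 = 5/2.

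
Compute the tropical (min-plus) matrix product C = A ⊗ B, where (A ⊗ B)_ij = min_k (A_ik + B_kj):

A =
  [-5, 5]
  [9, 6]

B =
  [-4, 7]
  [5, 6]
A ⊗ B =
  [-9, 2]
  [5, 12]

Apply the min-plus product entry-by-entry:
  C[0][0] = min over k of (A[0][0] + B[0][0] = -5 + -4 = -9, A[0][1] + B[1][0] = 5 + 5 = 10) = -9 (attained at k = 0)
  C[0][1] = min over k of (A[0][0] + B[0][1] = -5 + 7 = 2, A[0][1] + B[1][1] = 5 + 6 = 11) = 2 (attained at k = 0)
  C[1][0] = min over k of (A[1][0] + B[0][0] = 9 + -4 = 5, A[1][1] + B[1][0] = 6 + 5 = 11) = 5 (attained at k = 0)
  C[1][1] = min over k of (A[1][0] + B[0][1] = 9 + 7 = 16, A[1][1] + B[1][1] = 6 + 6 = 12) = 12 (attained at k = 1)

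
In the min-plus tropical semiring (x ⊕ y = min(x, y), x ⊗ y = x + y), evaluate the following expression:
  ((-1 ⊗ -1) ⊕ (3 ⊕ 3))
((-1 ⊗ -1) ⊕ (3 ⊕ 3)) = -2

Expand innermost to outermost. Recall ⊕ takes the minimum of its arguments and ⊗ takes their sum. Working out the expression ((-1 ⊗ -1) ⊕ (3 ⊕ 3)) gives -2.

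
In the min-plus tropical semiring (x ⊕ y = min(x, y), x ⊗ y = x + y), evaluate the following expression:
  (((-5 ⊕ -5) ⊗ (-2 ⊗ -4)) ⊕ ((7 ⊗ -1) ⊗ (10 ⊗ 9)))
(((-5 ⊕ -5) ⊗ (-2 ⊗ -4)) ⊕ ((7 ⊗ -1) ⊗ (10 ⊗ 9))) = -11

Expand innermost to outermost. Recall ⊕ takes the minimum of its arguments and ⊗ takes their sum. Working out the expression (((-5 ⊕ -5) ⊗ (-2 ⊗ -4)) ⊕ ((7 ⊗ -1) ⊗ (10 ⊗ 9))) gives -11.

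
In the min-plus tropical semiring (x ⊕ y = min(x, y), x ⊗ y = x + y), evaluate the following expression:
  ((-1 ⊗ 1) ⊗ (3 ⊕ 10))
((-1 ⊗ 1) ⊗ (3 ⊕ 10)) = 3

Expand innermost to outermost. Recall ⊕ takes the minimum of its arguments and ⊗ takes their sum. Working out the expression ((-1 ⊗ 1) ⊗ (3 ⊕ 10)) gives 3.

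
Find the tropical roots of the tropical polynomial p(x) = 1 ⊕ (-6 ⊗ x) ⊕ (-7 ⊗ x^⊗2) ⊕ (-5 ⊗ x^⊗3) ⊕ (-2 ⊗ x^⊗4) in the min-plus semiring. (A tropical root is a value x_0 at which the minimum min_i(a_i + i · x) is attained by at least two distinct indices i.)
Roots: {-3, -2, 1, 7}

Each tropical root is a break point of the lower envelope of the lines y = a_i + i · x (there are 5 lines, with slopes 0, 1, ..., 4). Only the lines that attain the minimum somewhere contribute to roots; other lines are dominated. Here the surviving (envelope) indices are i = 4, i = 3, i = 2, i = 1, i = 0.
Intersections between consecutive envelope lines give the roots: for adjacent envelope indices i < j the intersection is x = (a_i − a_j) / (j − i). Reading off the sorted break points: {-3, -2, 1, 7}.
Verification: at each break x_0, at least two indices attain the minimum of min_i(a_i + i · x_0).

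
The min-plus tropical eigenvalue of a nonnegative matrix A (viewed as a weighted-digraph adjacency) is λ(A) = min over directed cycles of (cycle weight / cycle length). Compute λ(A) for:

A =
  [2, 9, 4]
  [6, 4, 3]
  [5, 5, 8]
λ(A) = 2

Enumerate directed cycles and compute their means (weight / length). Sample:
  cycle 0 → 0: weight = 2, length = 1, mean = 2/1 ≈ 2.000
  cycle 1 → 1: weight = 4, length = 1, mean = 4/1 ≈ 4.000
  cycle 2 → 2: weight = 8, length = 1, mean = 8/1 ≈ 8.000
  cycle 0 → 1 → 0: weight = 15, length = 2, mean = 15/2 ≈ 7.500
  cycle 0 → 2 → 0: weight = 9, length = 2, mean = 9/2 ≈ 4.500
  cycle 1 → 0 → 1: weight = 15, length = 2, mean = 15/2 ≈ 7.500
Minimum mean = 2.000, attained e.g. along the cycle 0 → 0 with weight 2 and length 1. So λ(A) = 2/1 = 2.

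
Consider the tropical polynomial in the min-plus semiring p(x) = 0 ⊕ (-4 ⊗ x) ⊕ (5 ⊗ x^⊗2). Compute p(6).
p(6) = 0

A tropical monomial a ⊗ x^⊗i evaluates to a + i · x. Evaluating each term at x = 6:
  Term 0 contributes 0 + 0 · 6 = 0
  Term 1 contributes -4 + 1 · 6 = 2
  Term 2 contributes 5 + 2 · 6 = 17
p(6) = ⊕ of these = min[0, 2, 17] = 0.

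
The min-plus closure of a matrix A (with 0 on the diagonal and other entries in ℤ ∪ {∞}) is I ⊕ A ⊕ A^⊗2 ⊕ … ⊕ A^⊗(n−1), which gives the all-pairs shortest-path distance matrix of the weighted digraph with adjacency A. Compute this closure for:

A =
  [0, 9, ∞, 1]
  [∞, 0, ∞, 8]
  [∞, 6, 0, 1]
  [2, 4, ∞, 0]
Closure =
  [0, 5, ∞, 1]
  [10, 0, ∞, 8]
  [3, 5, 0, 1]
  [2, 4, ∞, 0]

This is the Floyd-Warshall all-pairs shortest-path computation. For each intermediate vertex k = 0, 1, …, 3, update dist[i][j] ← min(dist[i][j], dist[i][k] + dist[k][j]). The final matrix gives, for each (i, j), the minimum total weight of any directed path from i to j (possibly empty when i = j).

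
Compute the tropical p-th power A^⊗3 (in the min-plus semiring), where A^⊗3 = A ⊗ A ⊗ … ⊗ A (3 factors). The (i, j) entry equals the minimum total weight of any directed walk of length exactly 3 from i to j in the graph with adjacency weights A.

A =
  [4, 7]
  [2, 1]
A^⊗3 =
  [10, 9]
  [4, 3]

Each entry (A^⊗3)_ij equals the minimum over all length-3 walks i = v_0 → v_1 → … → v_3 = j of Σ_t A[v_t][v_{t+1}]. For example, for (i, j) = (0, 1) we minimise over 4 possible intermediate vertex sequences; the minimum is 9, attained along the walk 0 → 1 → 1 → 1.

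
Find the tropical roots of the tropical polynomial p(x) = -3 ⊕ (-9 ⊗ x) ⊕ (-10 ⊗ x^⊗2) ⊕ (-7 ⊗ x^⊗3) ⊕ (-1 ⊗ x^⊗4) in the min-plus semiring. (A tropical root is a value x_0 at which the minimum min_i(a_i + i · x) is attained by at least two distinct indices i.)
Roots: {-6, -3, 1, 6}

Each tropical root is a break point of the lower envelope of the lines y = a_i + i · x (there are 5 lines, with slopes 0, 1, ..., 4). Only the lines that attain the minimum somewhere contribute to roots; other lines are dominated. Here the surviving (envelope) indices are i = 4, i = 3, i = 2, i = 1, i = 0.
Intersections between consecutive envelope lines give the roots: for adjacent envelope indices i < j the intersection is x = (a_i − a_j) / (j − i). Reading off the sorted break points: {-6, -3, 1, 6}.
Verification: at each break x_0, at least two indices attain the minimum of min_i(a_i + i · x_0).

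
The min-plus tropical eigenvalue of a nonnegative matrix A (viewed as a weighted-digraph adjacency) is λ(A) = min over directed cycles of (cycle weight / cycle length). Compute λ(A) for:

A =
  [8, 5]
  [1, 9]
λ(A) = 3

Enumerate directed cycles and compute their means (weight / length). Sample:
  cycle 0 → 0: weight = 8, length = 1, mean = 8/1 ≈ 8.000
  cycle 1 → 1: weight = 9, length = 1, mean = 9/1 ≈ 9.000
  cycle 0 → 1 → 0: weight = 6, length = 2, mean = 6/2 ≈ 3.000
  cycle 1 → 0 → 1: weight = 6, length = 2, mean = 6/2 ≈ 3.000
Minimum mean = 3.000, attained e.g. along the cycle 0 → 1 → 0 with weight 6 and length 2. So λ(A) = 6/2 = 3.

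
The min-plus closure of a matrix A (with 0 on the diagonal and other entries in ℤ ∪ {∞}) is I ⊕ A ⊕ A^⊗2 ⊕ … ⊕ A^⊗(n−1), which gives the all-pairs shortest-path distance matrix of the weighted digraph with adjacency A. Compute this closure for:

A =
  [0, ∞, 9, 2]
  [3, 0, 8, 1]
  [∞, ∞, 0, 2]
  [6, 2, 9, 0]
Closure =
  [0, 4, 9, 2]
  [3, 0, 8, 1]
  [7, 4, 0, 2]
  [5, 2, 9, 0]

This is the Floyd-Warshall all-pairs shortest-path computation. For each intermediate vertex k = 0, 1, …, 3, update dist[i][j] ← min(dist[i][j], dist[i][k] + dist[k][j]). The final matrix gives, for each (i, j), the minimum total weight of any directed path from i to j (possibly empty when i = j).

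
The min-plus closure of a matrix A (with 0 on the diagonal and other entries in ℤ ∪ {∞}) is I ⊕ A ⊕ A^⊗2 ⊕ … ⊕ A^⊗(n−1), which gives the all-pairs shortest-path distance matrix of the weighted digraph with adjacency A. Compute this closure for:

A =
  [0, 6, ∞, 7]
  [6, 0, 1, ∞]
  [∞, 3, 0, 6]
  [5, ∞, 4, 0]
Closure =
  [0, 6, 7, 7]
  [6, 0, 1, 7]
  [9, 3, 0, 6]
  [5, 7, 4, 0]

This is the Floyd-Warshall all-pairs shortest-path computation. For each intermediate vertex k = 0, 1, …, 3, update dist[i][j] ← min(dist[i][j], dist[i][k] + dist[k][j]). The final matrix gives, for each (i, j), the minimum total weight of any directed path from i to j (possibly empty when i = j).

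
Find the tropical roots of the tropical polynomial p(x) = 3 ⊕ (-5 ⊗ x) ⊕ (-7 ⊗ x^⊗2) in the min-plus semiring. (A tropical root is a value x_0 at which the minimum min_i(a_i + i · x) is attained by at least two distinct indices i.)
Roots: {2, 8}

Each tropical root is a break point of the lower envelope of the lines y = a_i + i · x (there are 3 lines, with slopes 0, 1, ..., 2). Only the lines that attain the minimum somewhere contribute to roots; other lines are dominated. Here the surviving (envelope) indices are i = 2, i = 1, i = 0.
Intersections between consecutive envelope lines give the roots: for adjacent envelope indices i < j the intersection is x = (a_i − a_j) / (j − i). Reading off the sorted break points: {2, 8}.
Verification: at each break x_0, at least two indices attain the minimum of min_i(a_i + i · x_0).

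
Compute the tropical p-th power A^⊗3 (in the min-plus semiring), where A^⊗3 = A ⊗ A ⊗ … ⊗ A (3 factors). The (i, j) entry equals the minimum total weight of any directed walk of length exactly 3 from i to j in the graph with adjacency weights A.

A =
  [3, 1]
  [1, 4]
A^⊗3 =
  [5, 3]
  [3, 5]

Each entry (A^⊗3)_ij equals the minimum over all length-3 walks i = v_0 → v_1 → … → v_3 = j of Σ_t A[v_t][v_{t+1}]. For example, for (i, j) = (0, 1) we minimise over 4 possible intermediate vertex sequences; the minimum is 3, attained along the walk 0 → 1 → 0 → 1.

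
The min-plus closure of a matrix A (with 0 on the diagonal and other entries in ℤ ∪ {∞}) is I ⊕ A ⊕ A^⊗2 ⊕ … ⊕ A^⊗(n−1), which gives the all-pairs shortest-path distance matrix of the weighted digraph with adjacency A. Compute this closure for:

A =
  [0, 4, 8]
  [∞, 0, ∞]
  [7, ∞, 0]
Closure =
  [0, 4, 8]
  [∞, 0, ∞]
  [7, 11, 0]

This is the Floyd-Warshall all-pairs shortest-path computation. For each intermediate vertex k = 0, 1, …, 2, update dist[i][j] ← min(dist[i][j], dist[i][k] + dist[k][j]). The final matrix gives, for each (i, j), the minimum total weight of any directed path from i to j (possibly empty when i = j).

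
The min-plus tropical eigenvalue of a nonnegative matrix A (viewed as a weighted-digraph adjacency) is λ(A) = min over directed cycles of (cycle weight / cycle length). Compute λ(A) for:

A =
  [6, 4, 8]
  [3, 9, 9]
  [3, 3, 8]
λ(A) = 7/2

Enumerate directed cycles and compute their means (weight / length). Sample:
  cycle 0 → 0: weight = 6, length = 1, mean = 6/1 ≈ 6.000
  cycle 1 → 1: weight = 9, length = 1, mean = 9/1 ≈ 9.000
  cycle 2 → 2: weight = 8, length = 1, mean = 8/1 ≈ 8.000
  cycle 0 → 1 → 0: weight = 7, length = 2, mean = 7/2 ≈ 3.500
  cycle 0 → 2 → 0: weight = 11, length = 2, mean = 11/2 ≈ 5.500
  cycle 1 → 0 → 1: weight = 7, length = 2, mean = 7/2 ≈ 3.500
Minimum mean = 3.500, attained e.g. along the cycle 0 → 1 → 0 with weight 7 and length 2. So λ(A) = 7/2 = 7/2.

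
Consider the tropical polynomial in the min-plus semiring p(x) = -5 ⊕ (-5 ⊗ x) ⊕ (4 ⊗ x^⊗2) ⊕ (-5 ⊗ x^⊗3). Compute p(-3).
p(-3) = -14

A tropical monomial a ⊗ x^⊗i evaluates to a + i · x. Evaluating each term at x = -3:
  Term 0 contributes -5 + 0 · -3 = -5
  Term 1 contributes -5 + 1 · -3 = -8
  Term 2 contributes 4 + 2 · -3 = -2
  Term 3 contributes -5 + 3 · -3 = -14
p(-3) = ⊕ of these = min[-5, -8, -2, -14] = -14.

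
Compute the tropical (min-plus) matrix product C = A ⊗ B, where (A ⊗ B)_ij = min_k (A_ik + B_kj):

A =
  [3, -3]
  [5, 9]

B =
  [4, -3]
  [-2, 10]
A ⊗ B =
  [-5, 0]
  [7, 2]

Apply the min-plus product entry-by-entry:
  C[0][0] = min over k of (A[0][0] + B[0][0] = 3 + 4 = 7, A[0][1] + B[1][0] = -3 + -2 = -5) = -5 (attained at k = 1)
  C[0][1] = min over k of (A[0][0] + B[0][1] = 3 + -3 = 0, A[0][1] + B[1][1] = -3 + 10 = 7) = 0 (attained at k = 0)
  C[1][0] = min over k of (A[1][0] + B[0][0] = 5 + 4 = 9, A[1][1] + B[1][0] = 9 + -2 = 7) = 7 (attained at k = 1)
  C[1][1] = min over k of (A[1][0] + B[0][1] = 5 + -3 = 2, A[1][1] + B[1][1] = 9 + 10 = 19) = 2 (attained at k = 0)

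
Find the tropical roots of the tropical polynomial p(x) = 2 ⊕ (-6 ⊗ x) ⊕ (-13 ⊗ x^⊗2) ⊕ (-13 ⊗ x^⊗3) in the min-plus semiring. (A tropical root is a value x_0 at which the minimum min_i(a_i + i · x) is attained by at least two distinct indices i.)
Roots: {0, 7, 8}

Each tropical root is a break point of the lower envelope of the lines y = a_i + i · x (there are 4 lines, with slopes 0, 1, ..., 3). Only the lines that attain the minimum somewhere contribute to roots; other lines are dominated. Here the surviving (envelope) indices are i = 3, i = 2, i = 1, i = 0.
Intersections between consecutive envelope lines give the roots: for adjacent envelope indices i < j the intersection is x = (a_i − a_j) / (j − i). Reading off the sorted break points: {0, 7, 8}.
Verification: at each break x_0, at least two indices attain the minimum of min_i(a_i + i · x_0).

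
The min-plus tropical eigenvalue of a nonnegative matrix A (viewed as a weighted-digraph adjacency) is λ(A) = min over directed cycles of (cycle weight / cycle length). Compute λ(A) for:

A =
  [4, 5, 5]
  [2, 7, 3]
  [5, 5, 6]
λ(A) = 7/2

Enumerate directed cycles and compute their means (weight / length). Sample:
  cycle 0 → 0: weight = 4, length = 1, mean = 4/1 ≈ 4.000
  cycle 1 → 1: weight = 7, length = 1, mean = 7/1 ≈ 7.000
  cycle 2 → 2: weight = 6, length = 1, mean = 6/1 ≈ 6.000
  cycle 0 → 1 → 0: weight = 7, length = 2, mean = 7/2 ≈ 3.500
  cycle 0 → 2 → 0: weight = 10, length = 2, mean = 10/2 ≈ 5.000
  cycle 1 → 0 → 1: weight = 7, length = 2, mean = 7/2 ≈ 3.500
Minimum mean = 3.500, attained e.g. along the cycle 0 → 1 → 0 with weight 7 and length 2. So λ(A) = 7/2 = 7/2.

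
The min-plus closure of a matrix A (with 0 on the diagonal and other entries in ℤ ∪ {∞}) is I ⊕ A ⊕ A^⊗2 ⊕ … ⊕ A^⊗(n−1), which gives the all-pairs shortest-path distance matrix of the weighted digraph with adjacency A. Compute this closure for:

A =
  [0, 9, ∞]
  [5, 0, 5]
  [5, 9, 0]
Closure =
  [0, 9, 14]
  [5, 0, 5]
  [5, 9, 0]

This is the Floyd-Warshall all-pairs shortest-path computation. For each intermediate vertex k = 0, 1, …, 2, update dist[i][j] ← min(dist[i][j], dist[i][k] + dist[k][j]). The final matrix gives, for each (i, j), the minimum total weight of any directed path from i to j (possibly empty when i = j).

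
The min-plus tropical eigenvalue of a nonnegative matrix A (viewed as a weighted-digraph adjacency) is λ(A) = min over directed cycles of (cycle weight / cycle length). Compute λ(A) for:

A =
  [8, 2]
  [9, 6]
λ(A) = 11/2

Enumerate directed cycles and compute their means (weight / length). Sample:
  cycle 0 → 0: weight = 8, length = 1, mean = 8/1 ≈ 8.000
  cycle 1 → 1: weight = 6, length = 1, mean = 6/1 ≈ 6.000
  cycle 0 → 1 → 0: weight = 11, length = 2, mean = 11/2 ≈ 5.500
  cycle 1 → 0 → 1: weight = 11, length = 2, mean = 11/2 ≈ 5.500
Minimum mean = 5.500, attained e.g. along the cycle 0 → 1 → 0 with weight 11 and length 2. So λ(A) = 11/2 = 11/2.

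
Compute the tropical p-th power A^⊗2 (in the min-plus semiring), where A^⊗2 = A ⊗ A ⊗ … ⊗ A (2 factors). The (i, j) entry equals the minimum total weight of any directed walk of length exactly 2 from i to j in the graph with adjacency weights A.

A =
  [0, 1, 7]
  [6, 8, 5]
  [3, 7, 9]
A^⊗2 =
  [0, 1, 6]
  [6, 7, 13]
  [3, 4, 10]

Each entry (A^⊗2)_ij equals the minimum over all length-2 walks i = v_0 → v_1 → … → v_2 = j of Σ_t A[v_t][v_{t+1}]. For example, for (i, j) = (0, 2) we minimise over 3 possible intermediate vertex sequences; the minimum is 6, attained along the walk 0 → 1 → 2.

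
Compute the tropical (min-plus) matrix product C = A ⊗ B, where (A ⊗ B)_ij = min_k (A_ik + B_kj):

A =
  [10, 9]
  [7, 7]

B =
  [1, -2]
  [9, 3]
A ⊗ B =
  [11, 8]
  [8, 5]

Apply the min-plus product entry-by-entry:
  C[0][0] = min over k of (A[0][0] + B[0][0] = 10 + 1 = 11, A[0][1] + B[1][0] = 9 + 9 = 18) = 11 (attained at k = 0)
  C[0][1] = min over k of (A[0][0] + B[0][1] = 10 + -2 = 8, A[0][1] + B[1][1] = 9 + 3 = 12) = 8 (attained at k = 0)
  C[1][0] = min over k of (A[1][0] + B[0][0] = 7 + 1 = 8, A[1][1] + B[1][0] = 7 + 9 = 16) = 8 (attained at k = 0)
  C[1][1] = min over k of (A[1][0] + B[0][1] = 7 + -2 = 5, A[1][1] + B[1][1] = 7 + 3 = 10) = 5 (attained at k = 0)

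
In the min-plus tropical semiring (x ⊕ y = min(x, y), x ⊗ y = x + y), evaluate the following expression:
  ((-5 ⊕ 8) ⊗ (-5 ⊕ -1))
((-5 ⊕ 8) ⊗ (-5 ⊕ -1)) = -10

Expand innermost to outermost. Recall ⊕ takes the minimum of its arguments and ⊗ takes their sum. Working out the expression ((-5 ⊕ 8) ⊗ (-5 ⊕ -1)) gives -10.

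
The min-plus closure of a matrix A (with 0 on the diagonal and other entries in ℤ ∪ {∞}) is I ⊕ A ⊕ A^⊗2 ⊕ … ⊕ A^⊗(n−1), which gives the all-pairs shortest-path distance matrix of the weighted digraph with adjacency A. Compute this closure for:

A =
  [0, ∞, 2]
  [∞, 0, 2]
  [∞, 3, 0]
Closure =
  [0, 5, 2]
  [∞, 0, 2]
  [∞, 3, 0]

This is the Floyd-Warshall all-pairs shortest-path computation. For each intermediate vertex k = 0, 1, …, 2, update dist[i][j] ← min(dist[i][j], dist[i][k] + dist[k][j]). The final matrix gives, for each (i, j), the minimum total weight of any directed path from i to j (possibly empty when i = j).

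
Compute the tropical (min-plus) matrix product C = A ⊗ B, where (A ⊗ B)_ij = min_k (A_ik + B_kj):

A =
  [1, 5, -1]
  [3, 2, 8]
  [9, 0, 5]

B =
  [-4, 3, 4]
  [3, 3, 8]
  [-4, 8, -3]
A ⊗ B =
  [-5, 4, -4]
  [-1, 5, 5]
  [1, 3, 2]

Apply the min-plus product entry-by-entry:
  C[0][0] = min over k of (A[0][0] + B[0][0] = 1 + -4 = -3, A[0][1] + B[1][0] = 5 + 3 = 8, A[0][2] + B[2][0] = -1 + -4 = -5) = -5 (attained at k = 2)
  C[0][1] = min over k of (A[0][0] + B[0][1] = 1 + 3 = 4, A[0][1] + B[1][1] = 5 + 3 = 8, A[0][2] + B[2][1] = -1 + 8 = 7) = 4 (attained at k = 0)
  C[0][2] = min over k of (A[0][0] + B[0][2] = 1 + 4 = 5, A[0][1] + B[1][2] = 5 + 8 = 13, A[0][2] + B[2][2] = -1 + -3 = -4) = -4 (attained at k = 2)
  C[1][0] = min over k of (A[1][0] + B[0][0] = 3 + -4 = -1, A[1][1] + B[1][0] = 2 + 3 = 5, A[1][2] + B[2][0] = 8 + -4 = 4) = -1 (attained at k = 0)
  C[1][1] = min over k of (A[1][0] + B[0][1] = 3 + 3 = 6, A[1][1] + B[1][1] = 2 + 3 = 5, A[1][2] + B[2][1] = 8 + 8 = 16) = 5 (attained at k = 1)
  C[1][2] = min over k of (A[1][0] + B[0][2] = 3 + 4 = 7, A[1][1] + B[1][2] = 2 + 8 = 10, A[1][2] + B[2][2] = 8 + -3 = 5) = 5 (attained at k = 2)
  C[2][0] = min over k of (A[2][0] + B[0][0] = 9 + -4 = 5, A[2][1] + B[1][0] = 0 + 3 = 3, A[2][2] + B[2][0] = 5 + -4 = 1) = 1 (attained at k = 2)
  C[2][1] = min over k of (A[2][0] + B[0][1] = 9 + 3 = 12, A[2][1] + B[1][1] = 0 + 3 = 3, A[2][2] + B[2][1] = 5 + 8 = 13) = 3 (attained at k = 1)
  C[2][2] = min over k of (A[2][0] + B[0][2] = 9 + 4 = 13, A[2][1] + B[1][2] = 0 + 8 = 8, A[2][2] + B[2][2] = 5 + -3 = 2) = 2 (attained at k = 2)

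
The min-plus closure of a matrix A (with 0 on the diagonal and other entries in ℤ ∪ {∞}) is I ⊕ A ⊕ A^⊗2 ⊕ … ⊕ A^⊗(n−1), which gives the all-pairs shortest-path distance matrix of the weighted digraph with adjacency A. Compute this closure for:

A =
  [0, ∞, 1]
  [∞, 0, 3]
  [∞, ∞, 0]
Closure =
  [0, ∞, 1]
  [∞, 0, 3]
  [∞, ∞, 0]

This is the Floyd-Warshall all-pairs shortest-path computation. For each intermediate vertex k = 0, 1, …, 2, update dist[i][j] ← min(dist[i][j], dist[i][k] + dist[k][j]). The final matrix gives, for each (i, j), the minimum total weight of any directed path from i to j (possibly empty when i = j).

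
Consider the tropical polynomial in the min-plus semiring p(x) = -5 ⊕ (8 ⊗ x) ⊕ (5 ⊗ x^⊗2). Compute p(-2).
p(-2) = -5

A tropical monomial a ⊗ x^⊗i evaluates to a + i · x. Evaluating each term at x = -2:
  Term 0 contributes -5 + 0 · -2 = -5
  Term 1 contributes 8 + 1 · -2 = 6
  Term 2 contributes 5 + 2 · -2 = 1
p(-2) = ⊕ of these = min[-5, 6, 1] = -5.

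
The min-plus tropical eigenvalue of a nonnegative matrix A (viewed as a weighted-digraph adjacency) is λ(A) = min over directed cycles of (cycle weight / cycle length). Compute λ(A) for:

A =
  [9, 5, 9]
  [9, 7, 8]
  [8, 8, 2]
λ(A) = 2

Enumerate directed cycles and compute their means (weight / length). Sample:
  cycle 0 → 0: weight = 9, length = 1, mean = 9/1 ≈ 9.000
  cycle 1 → 1: weight = 7, length = 1, mean = 7/1 ≈ 7.000
  cycle 2 → 2: weight = 2, length = 1, mean = 2/1 ≈ 2.000
  cycle 0 → 1 → 0: weight = 14, length = 2, mean = 14/2 ≈ 7.000
  cycle 0 → 2 → 0: weight = 17, length = 2, mean = 17/2 ≈ 8.500
  cycle 1 → 0 → 1: weight = 14, length = 2, mean = 14/2 ≈ 7.000
Minimum mean = 2.000, attained e.g. along the cycle 2 → 2 with weight 2 and length 1. So λ(A) = 2/1 = 2.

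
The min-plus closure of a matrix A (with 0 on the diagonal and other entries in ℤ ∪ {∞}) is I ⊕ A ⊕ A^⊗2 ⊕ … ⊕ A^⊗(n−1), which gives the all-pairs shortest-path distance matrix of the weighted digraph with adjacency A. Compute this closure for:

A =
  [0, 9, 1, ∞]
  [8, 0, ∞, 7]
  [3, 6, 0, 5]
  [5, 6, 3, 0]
Closure =
  [0, 7, 1, 6]
  [8, 0, 9, 7]
  [3, 6, 0, 5]
  [5, 6, 3, 0]

This is the Floyd-Warshall all-pairs shortest-path computation. For each intermediate vertex k = 0, 1, …, 3, update dist[i][j] ← min(dist[i][j], dist[i][k] + dist[k][j]). The final matrix gives, for each (i, j), the minimum total weight of any directed path from i to j (possibly empty when i = j).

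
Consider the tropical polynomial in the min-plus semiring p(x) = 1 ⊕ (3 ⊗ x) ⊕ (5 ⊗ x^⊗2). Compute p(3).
p(3) = 1

A tropical monomial a ⊗ x^⊗i evaluates to a + i · x. Evaluating each term at x = 3:
  Term 0 contributes 1 + 0 · 3 = 1
  Term 1 contributes 3 + 1 · 3 = 6
  Term 2 contributes 5 + 2 · 3 = 11
p(3) = ⊕ of these = min[1, 6, 11] = 1.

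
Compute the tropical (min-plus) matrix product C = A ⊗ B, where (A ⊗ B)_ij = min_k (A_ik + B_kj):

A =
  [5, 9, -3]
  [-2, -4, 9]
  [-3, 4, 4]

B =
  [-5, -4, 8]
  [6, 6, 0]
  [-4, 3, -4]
A ⊗ B =
  [-7, 0, -7]
  [-7, -6, -4]
  [-8, -7, 0]

Apply the min-plus product entry-by-entry:
  C[0][0] = min over k of (A[0][0] + B[0][0] = 5 + -5 = 0, A[0][1] + B[1][0] = 9 + 6 = 15, A[0][2] + B[2][0] = -3 + -4 = -7) = -7 (attained at k = 2)
  C[0][1] = min over k of (A[0][0] + B[0][1] = 5 + -4 = 1, A[0][1] + B[1][1] = 9 + 6 = 15, A[0][2] + B[2][1] = -3 + 3 = 0) = 0 (attained at k = 2)
  C[0][2] = min over k of (A[0][0] + B[0][2] = 5 + 8 = 13, A[0][1] + B[1][2] = 9 + 0 = 9, A[0][2] + B[2][2] = -3 + -4 = -7) = -7 (attained at k = 2)
  C[1][0] = min over k of (A[1][0] + B[0][0] = -2 + -5 = -7, A[1][1] + B[1][0] = -4 + 6 = 2, A[1][2] + B[2][0] = 9 + -4 = 5) = -7 (attained at k = 0)
  C[1][1] = min over k of (A[1][0] + B[0][1] = -2 + -4 = -6, A[1][1] + B[1][1] = -4 + 6 = 2, A[1][2] + B[2][1] = 9 + 3 = 12) = -6 (attained at k = 0)
  C[1][2] = min over k of (A[1][0] + B[0][2] = -2 + 8 = 6, A[1][1] + B[1][2] = -4 + 0 = -4, A[1][2] + B[2][2] = 9 + -4 = 5) = -4 (attained at k = 1)
  C[2][0] = min over k of (A[2][0] + B[0][0] = -3 + -5 = -8, A[2][1] + B[1][0] = 4 + 6 = 10, A[2][2] + B[2][0] = 4 + -4 = 0) = -8 (attained at k = 0)
  C[2][1] = min over k of (A[2][0] + B[0][1] = -3 + -4 = -7, A[2][1] + B[1][1] = 4 + 6 = 10, A[2][2] + B[2][1] = 4 + 3 = 7) = -7 (attained at k = 0)
  C[2][2] = min over k of (A[2][0] + B[0][2] = -3 + 8 = 5, A[2][1] + B[1][2] = 4 + 0 = 4, A[2][2] + B[2][2] = 4 + -4 = 0) = 0 (attained at k = 2)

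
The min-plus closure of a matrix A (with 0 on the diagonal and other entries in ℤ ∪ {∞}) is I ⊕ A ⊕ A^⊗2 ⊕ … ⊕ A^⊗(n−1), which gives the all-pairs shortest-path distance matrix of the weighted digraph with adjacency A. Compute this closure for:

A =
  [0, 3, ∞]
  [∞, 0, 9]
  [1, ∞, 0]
Closure =
  [0, 3, 12]
  [10, 0, 9]
  [1, 4, 0]

This is the Floyd-Warshall all-pairs shortest-path computation. For each intermediate vertex k = 0, 1, …, 2, update dist[i][j] ← min(dist[i][j], dist[i][k] + dist[k][j]). The final matrix gives, for each (i, j), the minimum total weight of any directed path from i to j (possibly empty when i = j).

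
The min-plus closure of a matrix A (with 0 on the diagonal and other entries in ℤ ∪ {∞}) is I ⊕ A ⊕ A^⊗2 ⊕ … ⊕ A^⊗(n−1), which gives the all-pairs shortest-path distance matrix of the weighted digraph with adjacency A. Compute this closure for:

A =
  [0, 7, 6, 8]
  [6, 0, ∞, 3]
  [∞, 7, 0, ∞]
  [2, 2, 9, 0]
Closure =
  [0, 7, 6, 8]
  [5, 0, 11, 3]
  [12, 7, 0, 10]
  [2, 2, 8, 0]

This is the Floyd-Warshall all-pairs shortest-path computation. For each intermediate vertex k = 0, 1, …, 3, update dist[i][j] ← min(dist[i][j], dist[i][k] + dist[k][j]). The final matrix gives, for each (i, j), the minimum total weight of any directed path from i to j (possibly empty when i = j).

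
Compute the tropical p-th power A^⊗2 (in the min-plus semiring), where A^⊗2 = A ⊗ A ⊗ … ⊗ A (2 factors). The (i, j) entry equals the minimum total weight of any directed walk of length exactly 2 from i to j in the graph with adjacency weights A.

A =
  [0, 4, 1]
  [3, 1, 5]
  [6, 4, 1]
A^⊗2 =
  [0, 4, 1]
  [3, 2, 4]
  [6, 5, 2]

Each entry (A^⊗2)_ij equals the minimum over all length-2 walks i = v_0 → v_1 → … → v_2 = j of Σ_t A[v_t][v_{t+1}]. For example, for (i, j) = (0, 2) we minimise over 3 possible intermediate vertex sequences; the minimum is 1, attained along the walk 0 → 0 → 2.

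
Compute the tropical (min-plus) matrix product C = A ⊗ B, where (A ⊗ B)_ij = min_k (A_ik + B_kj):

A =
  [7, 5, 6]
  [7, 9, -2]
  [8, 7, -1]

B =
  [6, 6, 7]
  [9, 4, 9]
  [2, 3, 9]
A ⊗ B =
  [8, 9, 14]
  [0, 1, 7]
  [1, 2, 8]

Apply the min-plus product entry-by-entry:
  C[0][0] = min over k of (A[0][0] + B[0][0] = 7 + 6 = 13, A[0][1] + B[1][0] = 5 + 9 = 14, A[0][2] + B[2][0] = 6 + 2 = 8) = 8 (attained at k = 2)
  C[0][1] = min over k of (A[0][0] + B[0][1] = 7 + 6 = 13, A[0][1] + B[1][1] = 5 + 4 = 9, A[0][2] + B[2][1] = 6 + 3 = 9) = 9 (attained at k = 1)
  C[0][2] = min over k of (A[0][0] + B[0][2] = 7 + 7 = 14, A[0][1] + B[1][2] = 5 + 9 = 14, A[0][2] + B[2][2] = 6 + 9 = 15) = 14 (attained at k = 0)
  C[1][0] = min over k of (A[1][0] + B[0][0] = 7 + 6 = 13, A[1][1] + B[1][0] = 9 + 9 = 18, A[1][2] + B[2][0] = -2 + 2 = 0) = 0 (attained at k = 2)
  C[1][1] = min over k of (A[1][0] + B[0][1] = 7 + 6 = 13, A[1][1] + B[1][1] = 9 + 4 = 13, A[1][2] + B[2][1] = -2 + 3 = 1) = 1 (attained at k = 2)
  C[1][2] = min over k of (A[1][0] + B[0][2] = 7 + 7 = 14, A[1][1] + B[1][2] = 9 + 9 = 18, A[1][2] + B[2][2] = -2 + 9 = 7) = 7 (attained at k = 2)
  C[2][0] = min over k of (A[2][0] + B[0][0] = 8 + 6 = 14, A[2][1] + B[1][0] = 7 + 9 = 16, A[2][2] + B[2][0] = -1 + 2 = 1) = 1 (attained at k = 2)
  C[2][1] = min over k of (A[2][0] + B[0][1] = 8 + 6 = 14, A[2][1] + B[1][1] = 7 + 4 = 11, A[2][2] + B[2][1] = -1 + 3 = 2) = 2 (attained at k = 2)
  C[2][2] = min over k of (A[2][0] + B[0][2] = 8 + 7 = 15, A[2][1] + B[1][2] = 7 + 9 = 16, A[2][2] + B[2][2] = -1 + 9 = 8) = 8 (attained at k = 2)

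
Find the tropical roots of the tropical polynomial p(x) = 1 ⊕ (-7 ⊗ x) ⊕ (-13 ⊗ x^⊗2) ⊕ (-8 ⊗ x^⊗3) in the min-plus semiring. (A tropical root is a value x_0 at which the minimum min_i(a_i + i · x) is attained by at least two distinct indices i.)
Roots: {-5, 6, 8}

Each tropical root is a break point of the lower envelope of the lines y = a_i + i · x (there are 4 lines, with slopes 0, 1, ..., 3). Only the lines that attain the minimum somewhere contribute to roots; other lines are dominated. Here the surviving (envelope) indices are i = 3, i = 2, i = 1, i = 0.
Intersections between consecutive envelope lines give the roots: for adjacent envelope indices i < j the intersection is x = (a_i − a_j) / (j − i). Reading off the sorted break points: {-5, 6, 8}.
Verification: at each break x_0, at least two indices attain the minimum of min_i(a_i + i · x_0).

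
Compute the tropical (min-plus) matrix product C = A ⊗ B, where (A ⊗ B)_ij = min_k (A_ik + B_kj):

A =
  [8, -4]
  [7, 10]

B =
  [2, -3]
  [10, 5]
A ⊗ B =
  [6, 1]
  [9, 4]

Apply the min-plus product entry-by-entry:
  C[0][0] = min over k of (A[0][0] + B[0][0] = 8 + 2 = 10, A[0][1] + B[1][0] = -4 + 10 = 6) = 6 (attained at k = 1)
  C[0][1] = min over k of (A[0][0] + B[0][1] = 8 + -3 = 5, A[0][1] + B[1][1] = -4 + 5 = 1) = 1 (attained at k = 1)
  C[1][0] = min over k of (A[1][0] + B[0][0] = 7 + 2 = 9, A[1][1] + B[1][0] = 10 + 10 = 20) = 9 (attained at k = 0)
  C[1][1] = min over k of (A[1][0] + B[0][1] = 7 + -3 = 4, A[1][1] + B[1][1] = 10 + 5 = 15) = 4 (attained at k = 0)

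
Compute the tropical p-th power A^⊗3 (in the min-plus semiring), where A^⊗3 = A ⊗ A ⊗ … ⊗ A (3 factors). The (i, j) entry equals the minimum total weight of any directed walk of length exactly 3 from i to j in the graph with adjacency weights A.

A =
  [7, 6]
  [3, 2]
A^⊗3 =
  [11, 10]
  [7, 6]

Each entry (A^⊗3)_ij equals the minimum over all length-3 walks i = v_0 → v_1 → … → v_3 = j of Σ_t A[v_t][v_{t+1}]. For example, for (i, j) = (0, 1) we minimise over 4 possible intermediate vertex sequences; the minimum is 10, attained along the walk 0 → 1 → 1 → 1.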